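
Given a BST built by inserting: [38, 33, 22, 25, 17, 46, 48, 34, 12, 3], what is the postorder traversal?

Tree insertion order: [38, 33, 22, 25, 17, 46, 48, 34, 12, 3]
Tree (level-order array): [38, 33, 46, 22, 34, None, 48, 17, 25, None, None, None, None, 12, None, None, None, 3]
Postorder traversal: [3, 12, 17, 25, 22, 34, 33, 48, 46, 38]


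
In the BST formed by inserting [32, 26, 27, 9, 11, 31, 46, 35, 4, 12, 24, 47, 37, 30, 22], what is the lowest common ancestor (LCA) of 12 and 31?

Tree insertion order: [32, 26, 27, 9, 11, 31, 46, 35, 4, 12, 24, 47, 37, 30, 22]
Tree (level-order array): [32, 26, 46, 9, 27, 35, 47, 4, 11, None, 31, None, 37, None, None, None, None, None, 12, 30, None, None, None, None, 24, None, None, 22]
In a BST, the LCA of p=12, q=31 is the first node v on the
root-to-leaf path with p <= v <= q (go left if both < v, right if both > v).
Walk from root:
  at 32: both 12 and 31 < 32, go left
  at 26: 12 <= 26 <= 31, this is the LCA
LCA = 26


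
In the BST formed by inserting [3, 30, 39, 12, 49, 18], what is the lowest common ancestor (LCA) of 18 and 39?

Tree insertion order: [3, 30, 39, 12, 49, 18]
Tree (level-order array): [3, None, 30, 12, 39, None, 18, None, 49]
In a BST, the LCA of p=18, q=39 is the first node v on the
root-to-leaf path with p <= v <= q (go left if both < v, right if both > v).
Walk from root:
  at 3: both 18 and 39 > 3, go right
  at 30: 18 <= 30 <= 39, this is the LCA
LCA = 30


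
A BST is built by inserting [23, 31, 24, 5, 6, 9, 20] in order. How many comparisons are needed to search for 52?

Search path for 52: 23 -> 31
Found: False
Comparisons: 2


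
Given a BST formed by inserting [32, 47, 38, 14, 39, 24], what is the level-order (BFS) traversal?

Tree insertion order: [32, 47, 38, 14, 39, 24]
Tree (level-order array): [32, 14, 47, None, 24, 38, None, None, None, None, 39]
BFS from the root, enqueuing left then right child of each popped node:
  queue [32] -> pop 32, enqueue [14, 47], visited so far: [32]
  queue [14, 47] -> pop 14, enqueue [24], visited so far: [32, 14]
  queue [47, 24] -> pop 47, enqueue [38], visited so far: [32, 14, 47]
  queue [24, 38] -> pop 24, enqueue [none], visited so far: [32, 14, 47, 24]
  queue [38] -> pop 38, enqueue [39], visited so far: [32, 14, 47, 24, 38]
  queue [39] -> pop 39, enqueue [none], visited so far: [32, 14, 47, 24, 38, 39]
Result: [32, 14, 47, 24, 38, 39]


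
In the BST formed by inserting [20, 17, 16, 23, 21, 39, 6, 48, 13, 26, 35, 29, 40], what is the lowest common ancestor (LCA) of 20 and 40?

Tree insertion order: [20, 17, 16, 23, 21, 39, 6, 48, 13, 26, 35, 29, 40]
Tree (level-order array): [20, 17, 23, 16, None, 21, 39, 6, None, None, None, 26, 48, None, 13, None, 35, 40, None, None, None, 29]
In a BST, the LCA of p=20, q=40 is the first node v on the
root-to-leaf path with p <= v <= q (go left if both < v, right if both > v).
Walk from root:
  at 20: 20 <= 20 <= 40, this is the LCA
LCA = 20


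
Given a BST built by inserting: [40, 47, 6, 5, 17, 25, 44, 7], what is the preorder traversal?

Tree insertion order: [40, 47, 6, 5, 17, 25, 44, 7]
Tree (level-order array): [40, 6, 47, 5, 17, 44, None, None, None, 7, 25]
Preorder traversal: [40, 6, 5, 17, 7, 25, 47, 44]


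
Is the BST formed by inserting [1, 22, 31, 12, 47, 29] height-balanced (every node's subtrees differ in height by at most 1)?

Tree (level-order array): [1, None, 22, 12, 31, None, None, 29, 47]
Definition: a tree is height-balanced if, at every node, |h(left) - h(right)| <= 1 (empty subtree has height -1).
Bottom-up per-node check:
  node 12: h_left=-1, h_right=-1, diff=0 [OK], height=0
  node 29: h_left=-1, h_right=-1, diff=0 [OK], height=0
  node 47: h_left=-1, h_right=-1, diff=0 [OK], height=0
  node 31: h_left=0, h_right=0, diff=0 [OK], height=1
  node 22: h_left=0, h_right=1, diff=1 [OK], height=2
  node 1: h_left=-1, h_right=2, diff=3 [FAIL (|-1-2|=3 > 1)], height=3
Node 1 violates the condition: |-1 - 2| = 3 > 1.
Result: Not balanced


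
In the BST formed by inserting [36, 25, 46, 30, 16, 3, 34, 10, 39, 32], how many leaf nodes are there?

Tree built from: [36, 25, 46, 30, 16, 3, 34, 10, 39, 32]
Tree (level-order array): [36, 25, 46, 16, 30, 39, None, 3, None, None, 34, None, None, None, 10, 32]
Rule: A leaf has 0 children.
Per-node child counts:
  node 36: 2 child(ren)
  node 25: 2 child(ren)
  node 16: 1 child(ren)
  node 3: 1 child(ren)
  node 10: 0 child(ren)
  node 30: 1 child(ren)
  node 34: 1 child(ren)
  node 32: 0 child(ren)
  node 46: 1 child(ren)
  node 39: 0 child(ren)
Matching nodes: [10, 32, 39]
Count of leaf nodes: 3


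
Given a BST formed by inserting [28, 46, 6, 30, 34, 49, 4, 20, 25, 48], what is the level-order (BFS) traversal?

Tree insertion order: [28, 46, 6, 30, 34, 49, 4, 20, 25, 48]
Tree (level-order array): [28, 6, 46, 4, 20, 30, 49, None, None, None, 25, None, 34, 48]
BFS from the root, enqueuing left then right child of each popped node:
  queue [28] -> pop 28, enqueue [6, 46], visited so far: [28]
  queue [6, 46] -> pop 6, enqueue [4, 20], visited so far: [28, 6]
  queue [46, 4, 20] -> pop 46, enqueue [30, 49], visited so far: [28, 6, 46]
  queue [4, 20, 30, 49] -> pop 4, enqueue [none], visited so far: [28, 6, 46, 4]
  queue [20, 30, 49] -> pop 20, enqueue [25], visited so far: [28, 6, 46, 4, 20]
  queue [30, 49, 25] -> pop 30, enqueue [34], visited so far: [28, 6, 46, 4, 20, 30]
  queue [49, 25, 34] -> pop 49, enqueue [48], visited so far: [28, 6, 46, 4, 20, 30, 49]
  queue [25, 34, 48] -> pop 25, enqueue [none], visited so far: [28, 6, 46, 4, 20, 30, 49, 25]
  queue [34, 48] -> pop 34, enqueue [none], visited so far: [28, 6, 46, 4, 20, 30, 49, 25, 34]
  queue [48] -> pop 48, enqueue [none], visited so far: [28, 6, 46, 4, 20, 30, 49, 25, 34, 48]
Result: [28, 6, 46, 4, 20, 30, 49, 25, 34, 48]


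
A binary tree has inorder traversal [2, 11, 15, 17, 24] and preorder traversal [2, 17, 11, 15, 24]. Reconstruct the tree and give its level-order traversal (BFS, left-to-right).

Inorder:  [2, 11, 15, 17, 24]
Preorder: [2, 17, 11, 15, 24]
Algorithm: preorder visits root first, so consume preorder in order;
for each root, split the current inorder slice at that value into
left-subtree inorder and right-subtree inorder, then recurse.
Recursive splits:
  root=2; inorder splits into left=[], right=[11, 15, 17, 24]
  root=17; inorder splits into left=[11, 15], right=[24]
  root=11; inorder splits into left=[], right=[15]
  root=15; inorder splits into left=[], right=[]
  root=24; inorder splits into left=[], right=[]
Reconstructed level-order: [2, 17, 11, 24, 15]


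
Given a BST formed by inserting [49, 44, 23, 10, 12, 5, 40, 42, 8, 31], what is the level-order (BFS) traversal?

Tree insertion order: [49, 44, 23, 10, 12, 5, 40, 42, 8, 31]
Tree (level-order array): [49, 44, None, 23, None, 10, 40, 5, 12, 31, 42, None, 8]
BFS from the root, enqueuing left then right child of each popped node:
  queue [49] -> pop 49, enqueue [44], visited so far: [49]
  queue [44] -> pop 44, enqueue [23], visited so far: [49, 44]
  queue [23] -> pop 23, enqueue [10, 40], visited so far: [49, 44, 23]
  queue [10, 40] -> pop 10, enqueue [5, 12], visited so far: [49, 44, 23, 10]
  queue [40, 5, 12] -> pop 40, enqueue [31, 42], visited so far: [49, 44, 23, 10, 40]
  queue [5, 12, 31, 42] -> pop 5, enqueue [8], visited so far: [49, 44, 23, 10, 40, 5]
  queue [12, 31, 42, 8] -> pop 12, enqueue [none], visited so far: [49, 44, 23, 10, 40, 5, 12]
  queue [31, 42, 8] -> pop 31, enqueue [none], visited so far: [49, 44, 23, 10, 40, 5, 12, 31]
  queue [42, 8] -> pop 42, enqueue [none], visited so far: [49, 44, 23, 10, 40, 5, 12, 31, 42]
  queue [8] -> pop 8, enqueue [none], visited so far: [49, 44, 23, 10, 40, 5, 12, 31, 42, 8]
Result: [49, 44, 23, 10, 40, 5, 12, 31, 42, 8]


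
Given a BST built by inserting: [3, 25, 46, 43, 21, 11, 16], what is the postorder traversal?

Tree insertion order: [3, 25, 46, 43, 21, 11, 16]
Tree (level-order array): [3, None, 25, 21, 46, 11, None, 43, None, None, 16]
Postorder traversal: [16, 11, 21, 43, 46, 25, 3]


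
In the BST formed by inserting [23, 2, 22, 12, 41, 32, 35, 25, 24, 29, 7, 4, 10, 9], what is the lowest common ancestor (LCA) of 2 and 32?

Tree insertion order: [23, 2, 22, 12, 41, 32, 35, 25, 24, 29, 7, 4, 10, 9]
Tree (level-order array): [23, 2, 41, None, 22, 32, None, 12, None, 25, 35, 7, None, 24, 29, None, None, 4, 10, None, None, None, None, None, None, 9]
In a BST, the LCA of p=2, q=32 is the first node v on the
root-to-leaf path with p <= v <= q (go left if both < v, right if both > v).
Walk from root:
  at 23: 2 <= 23 <= 32, this is the LCA
LCA = 23


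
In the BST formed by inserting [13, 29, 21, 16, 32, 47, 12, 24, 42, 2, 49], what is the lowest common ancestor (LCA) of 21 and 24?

Tree insertion order: [13, 29, 21, 16, 32, 47, 12, 24, 42, 2, 49]
Tree (level-order array): [13, 12, 29, 2, None, 21, 32, None, None, 16, 24, None, 47, None, None, None, None, 42, 49]
In a BST, the LCA of p=21, q=24 is the first node v on the
root-to-leaf path with p <= v <= q (go left if both < v, right if both > v).
Walk from root:
  at 13: both 21 and 24 > 13, go right
  at 29: both 21 and 24 < 29, go left
  at 21: 21 <= 21 <= 24, this is the LCA
LCA = 21


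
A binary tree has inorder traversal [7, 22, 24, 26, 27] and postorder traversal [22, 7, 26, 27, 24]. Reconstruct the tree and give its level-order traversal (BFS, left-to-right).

Inorder:   [7, 22, 24, 26, 27]
Postorder: [22, 7, 26, 27, 24]
Algorithm: postorder visits root last, so walk postorder right-to-left;
each value is the root of the current inorder slice — split it at that
value, recurse on the right subtree first, then the left.
Recursive splits:
  root=24; inorder splits into left=[7, 22], right=[26, 27]
  root=27; inorder splits into left=[26], right=[]
  root=26; inorder splits into left=[], right=[]
  root=7; inorder splits into left=[], right=[22]
  root=22; inorder splits into left=[], right=[]
Reconstructed level-order: [24, 7, 27, 22, 26]


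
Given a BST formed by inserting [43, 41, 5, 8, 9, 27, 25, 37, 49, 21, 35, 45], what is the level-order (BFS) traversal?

Tree insertion order: [43, 41, 5, 8, 9, 27, 25, 37, 49, 21, 35, 45]
Tree (level-order array): [43, 41, 49, 5, None, 45, None, None, 8, None, None, None, 9, None, 27, 25, 37, 21, None, 35]
BFS from the root, enqueuing left then right child of each popped node:
  queue [43] -> pop 43, enqueue [41, 49], visited so far: [43]
  queue [41, 49] -> pop 41, enqueue [5], visited so far: [43, 41]
  queue [49, 5] -> pop 49, enqueue [45], visited so far: [43, 41, 49]
  queue [5, 45] -> pop 5, enqueue [8], visited so far: [43, 41, 49, 5]
  queue [45, 8] -> pop 45, enqueue [none], visited so far: [43, 41, 49, 5, 45]
  queue [8] -> pop 8, enqueue [9], visited so far: [43, 41, 49, 5, 45, 8]
  queue [9] -> pop 9, enqueue [27], visited so far: [43, 41, 49, 5, 45, 8, 9]
  queue [27] -> pop 27, enqueue [25, 37], visited so far: [43, 41, 49, 5, 45, 8, 9, 27]
  queue [25, 37] -> pop 25, enqueue [21], visited so far: [43, 41, 49, 5, 45, 8, 9, 27, 25]
  queue [37, 21] -> pop 37, enqueue [35], visited so far: [43, 41, 49, 5, 45, 8, 9, 27, 25, 37]
  queue [21, 35] -> pop 21, enqueue [none], visited so far: [43, 41, 49, 5, 45, 8, 9, 27, 25, 37, 21]
  queue [35] -> pop 35, enqueue [none], visited so far: [43, 41, 49, 5, 45, 8, 9, 27, 25, 37, 21, 35]
Result: [43, 41, 49, 5, 45, 8, 9, 27, 25, 37, 21, 35]


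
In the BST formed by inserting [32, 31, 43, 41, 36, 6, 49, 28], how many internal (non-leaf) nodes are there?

Tree built from: [32, 31, 43, 41, 36, 6, 49, 28]
Tree (level-order array): [32, 31, 43, 6, None, 41, 49, None, 28, 36]
Rule: An internal node has at least one child.
Per-node child counts:
  node 32: 2 child(ren)
  node 31: 1 child(ren)
  node 6: 1 child(ren)
  node 28: 0 child(ren)
  node 43: 2 child(ren)
  node 41: 1 child(ren)
  node 36: 0 child(ren)
  node 49: 0 child(ren)
Matching nodes: [32, 31, 6, 43, 41]
Count of internal (non-leaf) nodes: 5


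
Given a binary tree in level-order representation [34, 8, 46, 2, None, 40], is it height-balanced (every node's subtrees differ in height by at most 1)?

Tree (level-order array): [34, 8, 46, 2, None, 40]
Definition: a tree is height-balanced if, at every node, |h(left) - h(right)| <= 1 (empty subtree has height -1).
Bottom-up per-node check:
  node 2: h_left=-1, h_right=-1, diff=0 [OK], height=0
  node 8: h_left=0, h_right=-1, diff=1 [OK], height=1
  node 40: h_left=-1, h_right=-1, diff=0 [OK], height=0
  node 46: h_left=0, h_right=-1, diff=1 [OK], height=1
  node 34: h_left=1, h_right=1, diff=0 [OK], height=2
All nodes satisfy the balance condition.
Result: Balanced


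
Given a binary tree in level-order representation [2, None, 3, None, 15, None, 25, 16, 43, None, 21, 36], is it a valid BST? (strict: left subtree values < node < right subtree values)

Level-order array: [2, None, 3, None, 15, None, 25, 16, 43, None, 21, 36]
Validate using subtree bounds (lo, hi): at each node, require lo < value < hi,
then recurse left with hi=value and right with lo=value.
Preorder trace (stopping at first violation):
  at node 2 with bounds (-inf, +inf): OK
  at node 3 with bounds (2, +inf): OK
  at node 15 with bounds (3, +inf): OK
  at node 25 with bounds (15, +inf): OK
  at node 16 with bounds (15, 25): OK
  at node 21 with bounds (16, 25): OK
  at node 43 with bounds (25, +inf): OK
  at node 36 with bounds (25, 43): OK
No violation found at any node.
Result: Valid BST


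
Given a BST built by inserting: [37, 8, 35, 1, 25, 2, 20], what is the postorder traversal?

Tree insertion order: [37, 8, 35, 1, 25, 2, 20]
Tree (level-order array): [37, 8, None, 1, 35, None, 2, 25, None, None, None, 20]
Postorder traversal: [2, 1, 20, 25, 35, 8, 37]


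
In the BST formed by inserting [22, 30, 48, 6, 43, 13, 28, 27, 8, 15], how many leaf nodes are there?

Tree built from: [22, 30, 48, 6, 43, 13, 28, 27, 8, 15]
Tree (level-order array): [22, 6, 30, None, 13, 28, 48, 8, 15, 27, None, 43]
Rule: A leaf has 0 children.
Per-node child counts:
  node 22: 2 child(ren)
  node 6: 1 child(ren)
  node 13: 2 child(ren)
  node 8: 0 child(ren)
  node 15: 0 child(ren)
  node 30: 2 child(ren)
  node 28: 1 child(ren)
  node 27: 0 child(ren)
  node 48: 1 child(ren)
  node 43: 0 child(ren)
Matching nodes: [8, 15, 27, 43]
Count of leaf nodes: 4


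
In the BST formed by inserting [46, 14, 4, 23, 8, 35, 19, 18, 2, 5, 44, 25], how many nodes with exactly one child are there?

Tree built from: [46, 14, 4, 23, 8, 35, 19, 18, 2, 5, 44, 25]
Tree (level-order array): [46, 14, None, 4, 23, 2, 8, 19, 35, None, None, 5, None, 18, None, 25, 44]
Rule: These are nodes with exactly 1 non-null child.
Per-node child counts:
  node 46: 1 child(ren)
  node 14: 2 child(ren)
  node 4: 2 child(ren)
  node 2: 0 child(ren)
  node 8: 1 child(ren)
  node 5: 0 child(ren)
  node 23: 2 child(ren)
  node 19: 1 child(ren)
  node 18: 0 child(ren)
  node 35: 2 child(ren)
  node 25: 0 child(ren)
  node 44: 0 child(ren)
Matching nodes: [46, 8, 19]
Count of nodes with exactly one child: 3


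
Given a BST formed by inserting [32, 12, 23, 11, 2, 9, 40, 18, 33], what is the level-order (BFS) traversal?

Tree insertion order: [32, 12, 23, 11, 2, 9, 40, 18, 33]
Tree (level-order array): [32, 12, 40, 11, 23, 33, None, 2, None, 18, None, None, None, None, 9]
BFS from the root, enqueuing left then right child of each popped node:
  queue [32] -> pop 32, enqueue [12, 40], visited so far: [32]
  queue [12, 40] -> pop 12, enqueue [11, 23], visited so far: [32, 12]
  queue [40, 11, 23] -> pop 40, enqueue [33], visited so far: [32, 12, 40]
  queue [11, 23, 33] -> pop 11, enqueue [2], visited so far: [32, 12, 40, 11]
  queue [23, 33, 2] -> pop 23, enqueue [18], visited so far: [32, 12, 40, 11, 23]
  queue [33, 2, 18] -> pop 33, enqueue [none], visited so far: [32, 12, 40, 11, 23, 33]
  queue [2, 18] -> pop 2, enqueue [9], visited so far: [32, 12, 40, 11, 23, 33, 2]
  queue [18, 9] -> pop 18, enqueue [none], visited so far: [32, 12, 40, 11, 23, 33, 2, 18]
  queue [9] -> pop 9, enqueue [none], visited so far: [32, 12, 40, 11, 23, 33, 2, 18, 9]
Result: [32, 12, 40, 11, 23, 33, 2, 18, 9]


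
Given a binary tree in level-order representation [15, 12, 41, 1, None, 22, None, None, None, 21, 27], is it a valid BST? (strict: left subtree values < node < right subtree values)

Level-order array: [15, 12, 41, 1, None, 22, None, None, None, 21, 27]
Validate using subtree bounds (lo, hi): at each node, require lo < value < hi,
then recurse left with hi=value and right with lo=value.
Preorder trace (stopping at first violation):
  at node 15 with bounds (-inf, +inf): OK
  at node 12 with bounds (-inf, 15): OK
  at node 1 with bounds (-inf, 12): OK
  at node 41 with bounds (15, +inf): OK
  at node 22 with bounds (15, 41): OK
  at node 21 with bounds (15, 22): OK
  at node 27 with bounds (22, 41): OK
No violation found at any node.
Result: Valid BST


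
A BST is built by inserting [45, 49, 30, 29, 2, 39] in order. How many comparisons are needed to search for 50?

Search path for 50: 45 -> 49
Found: False
Comparisons: 2


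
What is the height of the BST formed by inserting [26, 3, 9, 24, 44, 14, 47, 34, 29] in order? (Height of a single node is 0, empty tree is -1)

Insertion order: [26, 3, 9, 24, 44, 14, 47, 34, 29]
Tree (level-order array): [26, 3, 44, None, 9, 34, 47, None, 24, 29, None, None, None, 14]
Compute height bottom-up (empty subtree = -1):
  height(14) = 1 + max(-1, -1) = 0
  height(24) = 1 + max(0, -1) = 1
  height(9) = 1 + max(-1, 1) = 2
  height(3) = 1 + max(-1, 2) = 3
  height(29) = 1 + max(-1, -1) = 0
  height(34) = 1 + max(0, -1) = 1
  height(47) = 1 + max(-1, -1) = 0
  height(44) = 1 + max(1, 0) = 2
  height(26) = 1 + max(3, 2) = 4
Height = 4


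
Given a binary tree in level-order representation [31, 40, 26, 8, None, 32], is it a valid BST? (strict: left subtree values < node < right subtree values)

Level-order array: [31, 40, 26, 8, None, 32]
Validate using subtree bounds (lo, hi): at each node, require lo < value < hi,
then recurse left with hi=value and right with lo=value.
Preorder trace (stopping at first violation):
  at node 31 with bounds (-inf, +inf): OK
  at node 40 with bounds (-inf, 31): VIOLATION
Node 40 violates its bound: not (-inf < 40 < 31).
Result: Not a valid BST


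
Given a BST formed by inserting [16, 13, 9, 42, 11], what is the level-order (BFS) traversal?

Tree insertion order: [16, 13, 9, 42, 11]
Tree (level-order array): [16, 13, 42, 9, None, None, None, None, 11]
BFS from the root, enqueuing left then right child of each popped node:
  queue [16] -> pop 16, enqueue [13, 42], visited so far: [16]
  queue [13, 42] -> pop 13, enqueue [9], visited so far: [16, 13]
  queue [42, 9] -> pop 42, enqueue [none], visited so far: [16, 13, 42]
  queue [9] -> pop 9, enqueue [11], visited so far: [16, 13, 42, 9]
  queue [11] -> pop 11, enqueue [none], visited so far: [16, 13, 42, 9, 11]
Result: [16, 13, 42, 9, 11]


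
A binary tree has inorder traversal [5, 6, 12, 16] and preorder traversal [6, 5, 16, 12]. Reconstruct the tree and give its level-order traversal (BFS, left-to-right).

Inorder:  [5, 6, 12, 16]
Preorder: [6, 5, 16, 12]
Algorithm: preorder visits root first, so consume preorder in order;
for each root, split the current inorder slice at that value into
left-subtree inorder and right-subtree inorder, then recurse.
Recursive splits:
  root=6; inorder splits into left=[5], right=[12, 16]
  root=5; inorder splits into left=[], right=[]
  root=16; inorder splits into left=[12], right=[]
  root=12; inorder splits into left=[], right=[]
Reconstructed level-order: [6, 5, 16, 12]


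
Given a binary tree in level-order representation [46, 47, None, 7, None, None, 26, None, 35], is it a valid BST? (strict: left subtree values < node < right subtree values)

Level-order array: [46, 47, None, 7, None, None, 26, None, 35]
Validate using subtree bounds (lo, hi): at each node, require lo < value < hi,
then recurse left with hi=value and right with lo=value.
Preorder trace (stopping at first violation):
  at node 46 with bounds (-inf, +inf): OK
  at node 47 with bounds (-inf, 46): VIOLATION
Node 47 violates its bound: not (-inf < 47 < 46).
Result: Not a valid BST


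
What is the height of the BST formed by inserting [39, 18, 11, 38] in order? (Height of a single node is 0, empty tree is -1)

Insertion order: [39, 18, 11, 38]
Tree (level-order array): [39, 18, None, 11, 38]
Compute height bottom-up (empty subtree = -1):
  height(11) = 1 + max(-1, -1) = 0
  height(38) = 1 + max(-1, -1) = 0
  height(18) = 1 + max(0, 0) = 1
  height(39) = 1 + max(1, -1) = 2
Height = 2


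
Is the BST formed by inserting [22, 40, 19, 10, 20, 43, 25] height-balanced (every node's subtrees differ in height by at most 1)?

Tree (level-order array): [22, 19, 40, 10, 20, 25, 43]
Definition: a tree is height-balanced if, at every node, |h(left) - h(right)| <= 1 (empty subtree has height -1).
Bottom-up per-node check:
  node 10: h_left=-1, h_right=-1, diff=0 [OK], height=0
  node 20: h_left=-1, h_right=-1, diff=0 [OK], height=0
  node 19: h_left=0, h_right=0, diff=0 [OK], height=1
  node 25: h_left=-1, h_right=-1, diff=0 [OK], height=0
  node 43: h_left=-1, h_right=-1, diff=0 [OK], height=0
  node 40: h_left=0, h_right=0, diff=0 [OK], height=1
  node 22: h_left=1, h_right=1, diff=0 [OK], height=2
All nodes satisfy the balance condition.
Result: Balanced


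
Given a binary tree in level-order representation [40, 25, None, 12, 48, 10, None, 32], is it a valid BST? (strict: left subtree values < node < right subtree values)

Level-order array: [40, 25, None, 12, 48, 10, None, 32]
Validate using subtree bounds (lo, hi): at each node, require lo < value < hi,
then recurse left with hi=value and right with lo=value.
Preorder trace (stopping at first violation):
  at node 40 with bounds (-inf, +inf): OK
  at node 25 with bounds (-inf, 40): OK
  at node 12 with bounds (-inf, 25): OK
  at node 10 with bounds (-inf, 12): OK
  at node 48 with bounds (25, 40): VIOLATION
Node 48 violates its bound: not (25 < 48 < 40).
Result: Not a valid BST


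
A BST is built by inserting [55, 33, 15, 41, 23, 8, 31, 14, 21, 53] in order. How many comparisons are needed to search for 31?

Search path for 31: 55 -> 33 -> 15 -> 23 -> 31
Found: True
Comparisons: 5


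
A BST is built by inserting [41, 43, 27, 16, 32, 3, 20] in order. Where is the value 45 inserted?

Starting tree (level order): [41, 27, 43, 16, 32, None, None, 3, 20]
Insertion path: 41 -> 43
Result: insert 45 as right child of 43
Final tree (level order): [41, 27, 43, 16, 32, None, 45, 3, 20]


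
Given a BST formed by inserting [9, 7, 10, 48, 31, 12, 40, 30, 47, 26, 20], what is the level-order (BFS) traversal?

Tree insertion order: [9, 7, 10, 48, 31, 12, 40, 30, 47, 26, 20]
Tree (level-order array): [9, 7, 10, None, None, None, 48, 31, None, 12, 40, None, 30, None, 47, 26, None, None, None, 20]
BFS from the root, enqueuing left then right child of each popped node:
  queue [9] -> pop 9, enqueue [7, 10], visited so far: [9]
  queue [7, 10] -> pop 7, enqueue [none], visited so far: [9, 7]
  queue [10] -> pop 10, enqueue [48], visited so far: [9, 7, 10]
  queue [48] -> pop 48, enqueue [31], visited so far: [9, 7, 10, 48]
  queue [31] -> pop 31, enqueue [12, 40], visited so far: [9, 7, 10, 48, 31]
  queue [12, 40] -> pop 12, enqueue [30], visited so far: [9, 7, 10, 48, 31, 12]
  queue [40, 30] -> pop 40, enqueue [47], visited so far: [9, 7, 10, 48, 31, 12, 40]
  queue [30, 47] -> pop 30, enqueue [26], visited so far: [9, 7, 10, 48, 31, 12, 40, 30]
  queue [47, 26] -> pop 47, enqueue [none], visited so far: [9, 7, 10, 48, 31, 12, 40, 30, 47]
  queue [26] -> pop 26, enqueue [20], visited so far: [9, 7, 10, 48, 31, 12, 40, 30, 47, 26]
  queue [20] -> pop 20, enqueue [none], visited so far: [9, 7, 10, 48, 31, 12, 40, 30, 47, 26, 20]
Result: [9, 7, 10, 48, 31, 12, 40, 30, 47, 26, 20]


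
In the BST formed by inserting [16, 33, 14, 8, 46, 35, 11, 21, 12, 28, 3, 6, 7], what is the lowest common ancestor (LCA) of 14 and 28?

Tree insertion order: [16, 33, 14, 8, 46, 35, 11, 21, 12, 28, 3, 6, 7]
Tree (level-order array): [16, 14, 33, 8, None, 21, 46, 3, 11, None, 28, 35, None, None, 6, None, 12, None, None, None, None, None, 7]
In a BST, the LCA of p=14, q=28 is the first node v on the
root-to-leaf path with p <= v <= q (go left if both < v, right if both > v).
Walk from root:
  at 16: 14 <= 16 <= 28, this is the LCA
LCA = 16


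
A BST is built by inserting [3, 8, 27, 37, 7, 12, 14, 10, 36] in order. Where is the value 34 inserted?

Starting tree (level order): [3, None, 8, 7, 27, None, None, 12, 37, 10, 14, 36]
Insertion path: 3 -> 8 -> 27 -> 37 -> 36
Result: insert 34 as left child of 36
Final tree (level order): [3, None, 8, 7, 27, None, None, 12, 37, 10, 14, 36, None, None, None, None, None, 34]


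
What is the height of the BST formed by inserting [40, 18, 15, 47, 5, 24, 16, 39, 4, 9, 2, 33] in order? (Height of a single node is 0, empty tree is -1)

Insertion order: [40, 18, 15, 47, 5, 24, 16, 39, 4, 9, 2, 33]
Tree (level-order array): [40, 18, 47, 15, 24, None, None, 5, 16, None, 39, 4, 9, None, None, 33, None, 2]
Compute height bottom-up (empty subtree = -1):
  height(2) = 1 + max(-1, -1) = 0
  height(4) = 1 + max(0, -1) = 1
  height(9) = 1 + max(-1, -1) = 0
  height(5) = 1 + max(1, 0) = 2
  height(16) = 1 + max(-1, -1) = 0
  height(15) = 1 + max(2, 0) = 3
  height(33) = 1 + max(-1, -1) = 0
  height(39) = 1 + max(0, -1) = 1
  height(24) = 1 + max(-1, 1) = 2
  height(18) = 1 + max(3, 2) = 4
  height(47) = 1 + max(-1, -1) = 0
  height(40) = 1 + max(4, 0) = 5
Height = 5


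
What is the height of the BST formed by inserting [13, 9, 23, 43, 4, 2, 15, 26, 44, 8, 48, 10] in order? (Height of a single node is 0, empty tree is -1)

Insertion order: [13, 9, 23, 43, 4, 2, 15, 26, 44, 8, 48, 10]
Tree (level-order array): [13, 9, 23, 4, 10, 15, 43, 2, 8, None, None, None, None, 26, 44, None, None, None, None, None, None, None, 48]
Compute height bottom-up (empty subtree = -1):
  height(2) = 1 + max(-1, -1) = 0
  height(8) = 1 + max(-1, -1) = 0
  height(4) = 1 + max(0, 0) = 1
  height(10) = 1 + max(-1, -1) = 0
  height(9) = 1 + max(1, 0) = 2
  height(15) = 1 + max(-1, -1) = 0
  height(26) = 1 + max(-1, -1) = 0
  height(48) = 1 + max(-1, -1) = 0
  height(44) = 1 + max(-1, 0) = 1
  height(43) = 1 + max(0, 1) = 2
  height(23) = 1 + max(0, 2) = 3
  height(13) = 1 + max(2, 3) = 4
Height = 4


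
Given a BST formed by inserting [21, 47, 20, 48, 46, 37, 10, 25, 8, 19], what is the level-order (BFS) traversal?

Tree insertion order: [21, 47, 20, 48, 46, 37, 10, 25, 8, 19]
Tree (level-order array): [21, 20, 47, 10, None, 46, 48, 8, 19, 37, None, None, None, None, None, None, None, 25]
BFS from the root, enqueuing left then right child of each popped node:
  queue [21] -> pop 21, enqueue [20, 47], visited so far: [21]
  queue [20, 47] -> pop 20, enqueue [10], visited so far: [21, 20]
  queue [47, 10] -> pop 47, enqueue [46, 48], visited so far: [21, 20, 47]
  queue [10, 46, 48] -> pop 10, enqueue [8, 19], visited so far: [21, 20, 47, 10]
  queue [46, 48, 8, 19] -> pop 46, enqueue [37], visited so far: [21, 20, 47, 10, 46]
  queue [48, 8, 19, 37] -> pop 48, enqueue [none], visited so far: [21, 20, 47, 10, 46, 48]
  queue [8, 19, 37] -> pop 8, enqueue [none], visited so far: [21, 20, 47, 10, 46, 48, 8]
  queue [19, 37] -> pop 19, enqueue [none], visited so far: [21, 20, 47, 10, 46, 48, 8, 19]
  queue [37] -> pop 37, enqueue [25], visited so far: [21, 20, 47, 10, 46, 48, 8, 19, 37]
  queue [25] -> pop 25, enqueue [none], visited so far: [21, 20, 47, 10, 46, 48, 8, 19, 37, 25]
Result: [21, 20, 47, 10, 46, 48, 8, 19, 37, 25]


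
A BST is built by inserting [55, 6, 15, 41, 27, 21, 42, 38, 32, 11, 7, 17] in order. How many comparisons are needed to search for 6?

Search path for 6: 55 -> 6
Found: True
Comparisons: 2


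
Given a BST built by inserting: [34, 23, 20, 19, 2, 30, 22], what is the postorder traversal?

Tree insertion order: [34, 23, 20, 19, 2, 30, 22]
Tree (level-order array): [34, 23, None, 20, 30, 19, 22, None, None, 2]
Postorder traversal: [2, 19, 22, 20, 30, 23, 34]


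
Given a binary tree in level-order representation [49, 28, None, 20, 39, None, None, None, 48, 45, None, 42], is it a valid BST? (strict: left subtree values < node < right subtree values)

Level-order array: [49, 28, None, 20, 39, None, None, None, 48, 45, None, 42]
Validate using subtree bounds (lo, hi): at each node, require lo < value < hi,
then recurse left with hi=value and right with lo=value.
Preorder trace (stopping at first violation):
  at node 49 with bounds (-inf, +inf): OK
  at node 28 with bounds (-inf, 49): OK
  at node 20 with bounds (-inf, 28): OK
  at node 39 with bounds (28, 49): OK
  at node 48 with bounds (39, 49): OK
  at node 45 with bounds (39, 48): OK
  at node 42 with bounds (39, 45): OK
No violation found at any node.
Result: Valid BST


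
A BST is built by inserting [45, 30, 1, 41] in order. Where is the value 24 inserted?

Starting tree (level order): [45, 30, None, 1, 41]
Insertion path: 45 -> 30 -> 1
Result: insert 24 as right child of 1
Final tree (level order): [45, 30, None, 1, 41, None, 24]


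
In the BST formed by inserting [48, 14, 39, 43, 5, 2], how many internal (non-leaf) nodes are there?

Tree built from: [48, 14, 39, 43, 5, 2]
Tree (level-order array): [48, 14, None, 5, 39, 2, None, None, 43]
Rule: An internal node has at least one child.
Per-node child counts:
  node 48: 1 child(ren)
  node 14: 2 child(ren)
  node 5: 1 child(ren)
  node 2: 0 child(ren)
  node 39: 1 child(ren)
  node 43: 0 child(ren)
Matching nodes: [48, 14, 5, 39]
Count of internal (non-leaf) nodes: 4


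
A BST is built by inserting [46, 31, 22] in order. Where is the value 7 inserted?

Starting tree (level order): [46, 31, None, 22]
Insertion path: 46 -> 31 -> 22
Result: insert 7 as left child of 22
Final tree (level order): [46, 31, None, 22, None, 7]


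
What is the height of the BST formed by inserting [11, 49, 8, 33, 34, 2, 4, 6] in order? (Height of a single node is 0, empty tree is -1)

Insertion order: [11, 49, 8, 33, 34, 2, 4, 6]
Tree (level-order array): [11, 8, 49, 2, None, 33, None, None, 4, None, 34, None, 6]
Compute height bottom-up (empty subtree = -1):
  height(6) = 1 + max(-1, -1) = 0
  height(4) = 1 + max(-1, 0) = 1
  height(2) = 1 + max(-1, 1) = 2
  height(8) = 1 + max(2, -1) = 3
  height(34) = 1 + max(-1, -1) = 0
  height(33) = 1 + max(-1, 0) = 1
  height(49) = 1 + max(1, -1) = 2
  height(11) = 1 + max(3, 2) = 4
Height = 4


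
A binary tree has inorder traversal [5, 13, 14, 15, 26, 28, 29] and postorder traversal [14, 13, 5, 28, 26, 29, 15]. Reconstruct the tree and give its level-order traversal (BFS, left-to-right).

Inorder:   [5, 13, 14, 15, 26, 28, 29]
Postorder: [14, 13, 5, 28, 26, 29, 15]
Algorithm: postorder visits root last, so walk postorder right-to-left;
each value is the root of the current inorder slice — split it at that
value, recurse on the right subtree first, then the left.
Recursive splits:
  root=15; inorder splits into left=[5, 13, 14], right=[26, 28, 29]
  root=29; inorder splits into left=[26, 28], right=[]
  root=26; inorder splits into left=[], right=[28]
  root=28; inorder splits into left=[], right=[]
  root=5; inorder splits into left=[], right=[13, 14]
  root=13; inorder splits into left=[], right=[14]
  root=14; inorder splits into left=[], right=[]
Reconstructed level-order: [15, 5, 29, 13, 26, 14, 28]


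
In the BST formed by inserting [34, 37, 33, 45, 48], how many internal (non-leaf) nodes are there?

Tree built from: [34, 37, 33, 45, 48]
Tree (level-order array): [34, 33, 37, None, None, None, 45, None, 48]
Rule: An internal node has at least one child.
Per-node child counts:
  node 34: 2 child(ren)
  node 33: 0 child(ren)
  node 37: 1 child(ren)
  node 45: 1 child(ren)
  node 48: 0 child(ren)
Matching nodes: [34, 37, 45]
Count of internal (non-leaf) nodes: 3


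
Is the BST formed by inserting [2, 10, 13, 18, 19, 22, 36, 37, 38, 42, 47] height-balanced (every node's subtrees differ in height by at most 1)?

Tree (level-order array): [2, None, 10, None, 13, None, 18, None, 19, None, 22, None, 36, None, 37, None, 38, None, 42, None, 47]
Definition: a tree is height-balanced if, at every node, |h(left) - h(right)| <= 1 (empty subtree has height -1).
Bottom-up per-node check:
  node 47: h_left=-1, h_right=-1, diff=0 [OK], height=0
  node 42: h_left=-1, h_right=0, diff=1 [OK], height=1
  node 38: h_left=-1, h_right=1, diff=2 [FAIL (|-1-1|=2 > 1)], height=2
  node 37: h_left=-1, h_right=2, diff=3 [FAIL (|-1-2|=3 > 1)], height=3
  node 36: h_left=-1, h_right=3, diff=4 [FAIL (|-1-3|=4 > 1)], height=4
  node 22: h_left=-1, h_right=4, diff=5 [FAIL (|-1-4|=5 > 1)], height=5
  node 19: h_left=-1, h_right=5, diff=6 [FAIL (|-1-5|=6 > 1)], height=6
  node 18: h_left=-1, h_right=6, diff=7 [FAIL (|-1-6|=7 > 1)], height=7
  node 13: h_left=-1, h_right=7, diff=8 [FAIL (|-1-7|=8 > 1)], height=8
  node 10: h_left=-1, h_right=8, diff=9 [FAIL (|-1-8|=9 > 1)], height=9
  node 2: h_left=-1, h_right=9, diff=10 [FAIL (|-1-9|=10 > 1)], height=10
Node 38 violates the condition: |-1 - 1| = 2 > 1.
Result: Not balanced


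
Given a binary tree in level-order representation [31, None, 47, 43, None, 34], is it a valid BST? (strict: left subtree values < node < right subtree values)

Level-order array: [31, None, 47, 43, None, 34]
Validate using subtree bounds (lo, hi): at each node, require lo < value < hi,
then recurse left with hi=value and right with lo=value.
Preorder trace (stopping at first violation):
  at node 31 with bounds (-inf, +inf): OK
  at node 47 with bounds (31, +inf): OK
  at node 43 with bounds (31, 47): OK
  at node 34 with bounds (31, 43): OK
No violation found at any node.
Result: Valid BST


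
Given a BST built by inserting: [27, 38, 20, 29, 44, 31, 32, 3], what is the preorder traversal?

Tree insertion order: [27, 38, 20, 29, 44, 31, 32, 3]
Tree (level-order array): [27, 20, 38, 3, None, 29, 44, None, None, None, 31, None, None, None, 32]
Preorder traversal: [27, 20, 3, 38, 29, 31, 32, 44]


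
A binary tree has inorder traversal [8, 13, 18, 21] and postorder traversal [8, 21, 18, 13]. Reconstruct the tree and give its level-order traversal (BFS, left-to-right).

Inorder:   [8, 13, 18, 21]
Postorder: [8, 21, 18, 13]
Algorithm: postorder visits root last, so walk postorder right-to-left;
each value is the root of the current inorder slice — split it at that
value, recurse on the right subtree first, then the left.
Recursive splits:
  root=13; inorder splits into left=[8], right=[18, 21]
  root=18; inorder splits into left=[], right=[21]
  root=21; inorder splits into left=[], right=[]
  root=8; inorder splits into left=[], right=[]
Reconstructed level-order: [13, 8, 18, 21]


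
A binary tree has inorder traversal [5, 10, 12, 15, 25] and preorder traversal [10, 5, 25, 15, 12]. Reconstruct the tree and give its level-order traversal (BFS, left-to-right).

Inorder:  [5, 10, 12, 15, 25]
Preorder: [10, 5, 25, 15, 12]
Algorithm: preorder visits root first, so consume preorder in order;
for each root, split the current inorder slice at that value into
left-subtree inorder and right-subtree inorder, then recurse.
Recursive splits:
  root=10; inorder splits into left=[5], right=[12, 15, 25]
  root=5; inorder splits into left=[], right=[]
  root=25; inorder splits into left=[12, 15], right=[]
  root=15; inorder splits into left=[12], right=[]
  root=12; inorder splits into left=[], right=[]
Reconstructed level-order: [10, 5, 25, 15, 12]


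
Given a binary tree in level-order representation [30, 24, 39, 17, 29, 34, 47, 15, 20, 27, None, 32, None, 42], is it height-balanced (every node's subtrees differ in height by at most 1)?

Tree (level-order array): [30, 24, 39, 17, 29, 34, 47, 15, 20, 27, None, 32, None, 42]
Definition: a tree is height-balanced if, at every node, |h(left) - h(right)| <= 1 (empty subtree has height -1).
Bottom-up per-node check:
  node 15: h_left=-1, h_right=-1, diff=0 [OK], height=0
  node 20: h_left=-1, h_right=-1, diff=0 [OK], height=0
  node 17: h_left=0, h_right=0, diff=0 [OK], height=1
  node 27: h_left=-1, h_right=-1, diff=0 [OK], height=0
  node 29: h_left=0, h_right=-1, diff=1 [OK], height=1
  node 24: h_left=1, h_right=1, diff=0 [OK], height=2
  node 32: h_left=-1, h_right=-1, diff=0 [OK], height=0
  node 34: h_left=0, h_right=-1, diff=1 [OK], height=1
  node 42: h_left=-1, h_right=-1, diff=0 [OK], height=0
  node 47: h_left=0, h_right=-1, diff=1 [OK], height=1
  node 39: h_left=1, h_right=1, diff=0 [OK], height=2
  node 30: h_left=2, h_right=2, diff=0 [OK], height=3
All nodes satisfy the balance condition.
Result: Balanced


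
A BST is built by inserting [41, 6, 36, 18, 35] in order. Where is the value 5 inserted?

Starting tree (level order): [41, 6, None, None, 36, 18, None, None, 35]
Insertion path: 41 -> 6
Result: insert 5 as left child of 6
Final tree (level order): [41, 6, None, 5, 36, None, None, 18, None, None, 35]


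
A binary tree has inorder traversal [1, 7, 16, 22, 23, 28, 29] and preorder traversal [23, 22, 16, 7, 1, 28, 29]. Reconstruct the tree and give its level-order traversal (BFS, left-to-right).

Inorder:  [1, 7, 16, 22, 23, 28, 29]
Preorder: [23, 22, 16, 7, 1, 28, 29]
Algorithm: preorder visits root first, so consume preorder in order;
for each root, split the current inorder slice at that value into
left-subtree inorder and right-subtree inorder, then recurse.
Recursive splits:
  root=23; inorder splits into left=[1, 7, 16, 22], right=[28, 29]
  root=22; inorder splits into left=[1, 7, 16], right=[]
  root=16; inorder splits into left=[1, 7], right=[]
  root=7; inorder splits into left=[1], right=[]
  root=1; inorder splits into left=[], right=[]
  root=28; inorder splits into left=[], right=[29]
  root=29; inorder splits into left=[], right=[]
Reconstructed level-order: [23, 22, 28, 16, 29, 7, 1]


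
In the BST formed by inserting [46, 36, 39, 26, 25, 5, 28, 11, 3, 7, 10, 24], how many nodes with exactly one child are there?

Tree built from: [46, 36, 39, 26, 25, 5, 28, 11, 3, 7, 10, 24]
Tree (level-order array): [46, 36, None, 26, 39, 25, 28, None, None, 5, None, None, None, 3, 11, None, None, 7, 24, None, 10]
Rule: These are nodes with exactly 1 non-null child.
Per-node child counts:
  node 46: 1 child(ren)
  node 36: 2 child(ren)
  node 26: 2 child(ren)
  node 25: 1 child(ren)
  node 5: 2 child(ren)
  node 3: 0 child(ren)
  node 11: 2 child(ren)
  node 7: 1 child(ren)
  node 10: 0 child(ren)
  node 24: 0 child(ren)
  node 28: 0 child(ren)
  node 39: 0 child(ren)
Matching nodes: [46, 25, 7]
Count of nodes with exactly one child: 3


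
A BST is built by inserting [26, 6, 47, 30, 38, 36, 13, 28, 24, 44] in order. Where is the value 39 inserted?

Starting tree (level order): [26, 6, 47, None, 13, 30, None, None, 24, 28, 38, None, None, None, None, 36, 44]
Insertion path: 26 -> 47 -> 30 -> 38 -> 44
Result: insert 39 as left child of 44
Final tree (level order): [26, 6, 47, None, 13, 30, None, None, 24, 28, 38, None, None, None, None, 36, 44, None, None, 39]


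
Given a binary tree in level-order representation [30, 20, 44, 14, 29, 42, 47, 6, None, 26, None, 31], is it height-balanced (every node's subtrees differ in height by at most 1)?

Tree (level-order array): [30, 20, 44, 14, 29, 42, 47, 6, None, 26, None, 31]
Definition: a tree is height-balanced if, at every node, |h(left) - h(right)| <= 1 (empty subtree has height -1).
Bottom-up per-node check:
  node 6: h_left=-1, h_right=-1, diff=0 [OK], height=0
  node 14: h_left=0, h_right=-1, diff=1 [OK], height=1
  node 26: h_left=-1, h_right=-1, diff=0 [OK], height=0
  node 29: h_left=0, h_right=-1, diff=1 [OK], height=1
  node 20: h_left=1, h_right=1, diff=0 [OK], height=2
  node 31: h_left=-1, h_right=-1, diff=0 [OK], height=0
  node 42: h_left=0, h_right=-1, diff=1 [OK], height=1
  node 47: h_left=-1, h_right=-1, diff=0 [OK], height=0
  node 44: h_left=1, h_right=0, diff=1 [OK], height=2
  node 30: h_left=2, h_right=2, diff=0 [OK], height=3
All nodes satisfy the balance condition.
Result: Balanced
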